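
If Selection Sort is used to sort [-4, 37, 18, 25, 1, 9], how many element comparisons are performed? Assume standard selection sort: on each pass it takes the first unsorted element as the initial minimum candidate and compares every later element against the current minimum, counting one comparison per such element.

Pass 1: scan indices 1..5 for the minimum = 5 comparison(s); min is -4, place at index 0 -> [-4, 37, 18, 25, 1, 9]
Pass 2: scan indices 2..5 for the minimum = 4 comparison(s); min is 1, place at index 1 -> [-4, 1, 18, 25, 37, 9]
Pass 3: scan indices 3..5 for the minimum = 3 comparison(s); min is 9, place at index 2 -> [-4, 1, 9, 25, 37, 18]
Pass 4: scan indices 4..5 for the minimum = 2 comparison(s); min is 18, place at index 3 -> [-4, 1, 9, 18, 37, 25]
Pass 5: scan indices 5..5 for the minimum = 1 comparison(s); min is 25, place at index 4 -> [-4, 1, 9, 18, 25, 37]
Selection sort always scans the whole unsorted suffix, so the count is (n-1) + (n-2) + ... + 1 = n(n-1)/2 = 6*5/2 = 15 regardless of the input order.
Total comparisons: 5 + 4 + 3 + 2 + 1 = 15


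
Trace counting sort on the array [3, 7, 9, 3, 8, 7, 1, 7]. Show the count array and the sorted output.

Count array: [0, 1, 0, 2, 0, 0, 0, 3, 1, 1]
(count[i] = number of elements equal to i)
Cumulative count: [0, 1, 1, 3, 3, 3, 3, 6, 7, 8]
Sorted: [1, 3, 3, 7, 7, 7, 8, 9]


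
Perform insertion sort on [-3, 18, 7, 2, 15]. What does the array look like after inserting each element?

First element -3 is already 'sorted'
Insert 18: shifted 0 elements -> [-3, 18, 7, 2, 15]
Insert 7: shifted 1 elements -> [-3, 7, 18, 2, 15]
Insert 2: shifted 2 elements -> [-3, 2, 7, 18, 15]
Insert 15: shifted 1 elements -> [-3, 2, 7, 15, 18]


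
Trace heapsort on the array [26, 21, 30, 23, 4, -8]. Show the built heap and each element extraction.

Build heap: [30, 23, 26, 21, 4, -8]
Extract 30: [26, 23, -8, 21, 4, 30]
Extract 26: [23, 21, -8, 4, 26, 30]
Extract 23: [21, 4, -8, 23, 26, 30]
Extract 21: [4, -8, 21, 23, 26, 30]
Extract 4: [-8, 4, 21, 23, 26, 30]


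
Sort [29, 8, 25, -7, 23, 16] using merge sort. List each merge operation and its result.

Divide and conquer:
  Merge [8] + [25] -> [8, 25]
  Merge [29] + [8, 25] -> [8, 25, 29]
  Merge [23] + [16] -> [16, 23]
  Merge [-7] + [16, 23] -> [-7, 16, 23]
  Merge [8, 25, 29] + [-7, 16, 23] -> [-7, 8, 16, 23, 25, 29]


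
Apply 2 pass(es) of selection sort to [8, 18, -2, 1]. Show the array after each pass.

Pass 1: Select minimum -2 at index 2, swap -> [-2, 18, 8, 1]
Pass 2: Select minimum 1 at index 3, swap -> [-2, 1, 8, 18]


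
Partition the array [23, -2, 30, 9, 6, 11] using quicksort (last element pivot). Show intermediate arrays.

Partition 1: pivot=11 at index 3 -> [-2, 9, 6, 11, 30, 23]
Partition 2: pivot=6 at index 1 -> [-2, 6, 9, 11, 30, 23]
Partition 3: pivot=23 at index 4 -> [-2, 6, 9, 11, 23, 30]


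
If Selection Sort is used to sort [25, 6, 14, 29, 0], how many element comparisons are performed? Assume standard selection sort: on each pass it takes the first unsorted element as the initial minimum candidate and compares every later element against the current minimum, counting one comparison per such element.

Pass 1: scan indices 1..4 for the minimum = 4 comparison(s); min is 0, place at index 0 -> [0, 6, 14, 29, 25]
Pass 2: scan indices 2..4 for the minimum = 3 comparison(s); min is 6, place at index 1 -> [0, 6, 14, 29, 25]
Pass 3: scan indices 3..4 for the minimum = 2 comparison(s); min is 14, place at index 2 -> [0, 6, 14, 29, 25]
Pass 4: scan indices 4..4 for the minimum = 1 comparison(s); min is 25, place at index 3 -> [0, 6, 14, 25, 29]
Selection sort always scans the whole unsorted suffix, so the count is (n-1) + (n-2) + ... + 1 = n(n-1)/2 = 5*4/2 = 10 regardless of the input order.
Total comparisons: 4 + 3 + 2 + 1 = 10


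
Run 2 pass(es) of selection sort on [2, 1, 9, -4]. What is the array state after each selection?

Pass 1: Select minimum -4 at index 3, swap -> [-4, 1, 9, 2]
Pass 2: Select minimum 1 at index 1, swap -> [-4, 1, 9, 2]


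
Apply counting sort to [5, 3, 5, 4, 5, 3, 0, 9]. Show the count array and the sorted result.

Count array: [1, 0, 0, 2, 1, 3, 0, 0, 0, 1]
(count[i] = number of elements equal to i)
Cumulative count: [1, 1, 1, 3, 4, 7, 7, 7, 7, 8]
Sorted: [0, 3, 3, 4, 5, 5, 5, 9]


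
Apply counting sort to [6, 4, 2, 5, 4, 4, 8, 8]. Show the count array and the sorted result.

Count array: [0, 0, 1, 0, 3, 1, 1, 0, 2]
(count[i] = number of elements equal to i)
Cumulative count: [0, 0, 1, 1, 4, 5, 6, 6, 8]
Sorted: [2, 4, 4, 4, 5, 6, 8, 8]


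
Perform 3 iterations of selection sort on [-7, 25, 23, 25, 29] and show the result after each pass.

Pass 1: Select minimum -7 at index 0, swap -> [-7, 25, 23, 25, 29]
Pass 2: Select minimum 23 at index 2, swap -> [-7, 23, 25, 25, 29]
Pass 3: Select minimum 25 at index 2, swap -> [-7, 23, 25, 25, 29]


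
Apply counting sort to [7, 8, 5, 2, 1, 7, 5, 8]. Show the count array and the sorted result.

Count array: [0, 1, 1, 0, 0, 2, 0, 2, 2]
(count[i] = number of elements equal to i)
Cumulative count: [0, 1, 2, 2, 2, 4, 4, 6, 8]
Sorted: [1, 2, 5, 5, 7, 7, 8, 8]


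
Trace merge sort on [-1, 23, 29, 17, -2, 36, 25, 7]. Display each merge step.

Divide and conquer:
  Merge [-1] + [23] -> [-1, 23]
  Merge [29] + [17] -> [17, 29]
  Merge [-1, 23] + [17, 29] -> [-1, 17, 23, 29]
  Merge [-2] + [36] -> [-2, 36]
  Merge [25] + [7] -> [7, 25]
  Merge [-2, 36] + [7, 25] -> [-2, 7, 25, 36]
  Merge [-1, 17, 23, 29] + [-2, 7, 25, 36] -> [-2, -1, 7, 17, 23, 25, 29, 36]


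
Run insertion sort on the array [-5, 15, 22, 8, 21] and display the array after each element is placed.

First element -5 is already 'sorted'
Insert 15: shifted 0 elements -> [-5, 15, 22, 8, 21]
Insert 22: shifted 0 elements -> [-5, 15, 22, 8, 21]
Insert 8: shifted 2 elements -> [-5, 8, 15, 22, 21]
Insert 21: shifted 1 elements -> [-5, 8, 15, 21, 22]


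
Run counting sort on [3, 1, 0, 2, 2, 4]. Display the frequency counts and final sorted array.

Count array: [1, 1, 2, 1, 1]
(count[i] = number of elements equal to i)
Cumulative count: [1, 2, 4, 5, 6]
Sorted: [0, 1, 2, 2, 3, 4]


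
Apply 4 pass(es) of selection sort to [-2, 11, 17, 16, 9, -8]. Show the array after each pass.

Pass 1: Select minimum -8 at index 5, swap -> [-8, 11, 17, 16, 9, -2]
Pass 2: Select minimum -2 at index 5, swap -> [-8, -2, 17, 16, 9, 11]
Pass 3: Select minimum 9 at index 4, swap -> [-8, -2, 9, 16, 17, 11]
Pass 4: Select minimum 11 at index 5, swap -> [-8, -2, 9, 11, 17, 16]


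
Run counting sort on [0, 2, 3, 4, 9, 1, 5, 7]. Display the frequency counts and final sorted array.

Count array: [1, 1, 1, 1, 1, 1, 0, 1, 0, 1]
(count[i] = number of elements equal to i)
Cumulative count: [1, 2, 3, 4, 5, 6, 6, 7, 7, 8]
Sorted: [0, 1, 2, 3, 4, 5, 7, 9]


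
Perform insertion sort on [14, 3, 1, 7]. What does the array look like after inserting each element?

First element 14 is already 'sorted'
Insert 3: shifted 1 elements -> [3, 14, 1, 7]
Insert 1: shifted 2 elements -> [1, 3, 14, 7]
Insert 7: shifted 1 elements -> [1, 3, 7, 14]


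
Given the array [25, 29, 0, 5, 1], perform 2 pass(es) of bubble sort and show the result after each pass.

After pass 1: [25, 0, 5, 1, 29] (3 swaps)
After pass 2: [0, 5, 1, 25, 29] (3 swaps)
Total swaps: 6


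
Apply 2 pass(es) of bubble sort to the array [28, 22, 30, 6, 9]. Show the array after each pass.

After pass 1: [22, 28, 6, 9, 30] (3 swaps)
After pass 2: [22, 6, 9, 28, 30] (2 swaps)
Total swaps: 5


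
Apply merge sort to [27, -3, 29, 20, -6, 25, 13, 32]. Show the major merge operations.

Divide and conquer:
  Merge [27] + [-3] -> [-3, 27]
  Merge [29] + [20] -> [20, 29]
  Merge [-3, 27] + [20, 29] -> [-3, 20, 27, 29]
  Merge [-6] + [25] -> [-6, 25]
  Merge [13] + [32] -> [13, 32]
  Merge [-6, 25] + [13, 32] -> [-6, 13, 25, 32]
  Merge [-3, 20, 27, 29] + [-6, 13, 25, 32] -> [-6, -3, 13, 20, 25, 27, 29, 32]


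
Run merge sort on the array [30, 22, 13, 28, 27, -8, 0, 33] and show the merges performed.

Divide and conquer:
  Merge [30] + [22] -> [22, 30]
  Merge [13] + [28] -> [13, 28]
  Merge [22, 30] + [13, 28] -> [13, 22, 28, 30]
  Merge [27] + [-8] -> [-8, 27]
  Merge [0] + [33] -> [0, 33]
  Merge [-8, 27] + [0, 33] -> [-8, 0, 27, 33]
  Merge [13, 22, 28, 30] + [-8, 0, 27, 33] -> [-8, 0, 13, 22, 27, 28, 30, 33]


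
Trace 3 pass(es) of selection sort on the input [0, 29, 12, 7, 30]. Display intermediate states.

Pass 1: Select minimum 0 at index 0, swap -> [0, 29, 12, 7, 30]
Pass 2: Select minimum 7 at index 3, swap -> [0, 7, 12, 29, 30]
Pass 3: Select minimum 12 at index 2, swap -> [0, 7, 12, 29, 30]


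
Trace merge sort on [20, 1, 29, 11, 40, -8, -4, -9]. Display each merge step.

Divide and conquer:
  Merge [20] + [1] -> [1, 20]
  Merge [29] + [11] -> [11, 29]
  Merge [1, 20] + [11, 29] -> [1, 11, 20, 29]
  Merge [40] + [-8] -> [-8, 40]
  Merge [-4] + [-9] -> [-9, -4]
  Merge [-8, 40] + [-9, -4] -> [-9, -8, -4, 40]
  Merge [1, 11, 20, 29] + [-9, -8, -4, 40] -> [-9, -8, -4, 1, 11, 20, 29, 40]


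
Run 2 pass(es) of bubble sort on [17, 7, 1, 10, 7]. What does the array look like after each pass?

After pass 1: [7, 1, 10, 7, 17] (4 swaps)
After pass 2: [1, 7, 7, 10, 17] (2 swaps)
Total swaps: 6


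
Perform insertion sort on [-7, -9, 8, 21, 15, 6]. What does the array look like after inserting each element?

First element -7 is already 'sorted'
Insert -9: shifted 1 elements -> [-9, -7, 8, 21, 15, 6]
Insert 8: shifted 0 elements -> [-9, -7, 8, 21, 15, 6]
Insert 21: shifted 0 elements -> [-9, -7, 8, 21, 15, 6]
Insert 15: shifted 1 elements -> [-9, -7, 8, 15, 21, 6]
Insert 6: shifted 3 elements -> [-9, -7, 6, 8, 15, 21]


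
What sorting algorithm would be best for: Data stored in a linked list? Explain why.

Best choice: Merge sort
Reason: Merge sort doesn't require random access; can be done in O(1) extra space for linked lists


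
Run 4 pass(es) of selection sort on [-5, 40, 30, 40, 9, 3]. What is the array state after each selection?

Pass 1: Select minimum -5 at index 0, swap -> [-5, 40, 30, 40, 9, 3]
Pass 2: Select minimum 3 at index 5, swap -> [-5, 3, 30, 40, 9, 40]
Pass 3: Select minimum 9 at index 4, swap -> [-5, 3, 9, 40, 30, 40]
Pass 4: Select minimum 30 at index 4, swap -> [-5, 3, 9, 30, 40, 40]


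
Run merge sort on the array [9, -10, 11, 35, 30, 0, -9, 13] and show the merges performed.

Divide and conquer:
  Merge [9] + [-10] -> [-10, 9]
  Merge [11] + [35] -> [11, 35]
  Merge [-10, 9] + [11, 35] -> [-10, 9, 11, 35]
  Merge [30] + [0] -> [0, 30]
  Merge [-9] + [13] -> [-9, 13]
  Merge [0, 30] + [-9, 13] -> [-9, 0, 13, 30]
  Merge [-10, 9, 11, 35] + [-9, 0, 13, 30] -> [-10, -9, 0, 9, 11, 13, 30, 35]


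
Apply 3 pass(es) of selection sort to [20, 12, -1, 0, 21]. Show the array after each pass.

Pass 1: Select minimum -1 at index 2, swap -> [-1, 12, 20, 0, 21]
Pass 2: Select minimum 0 at index 3, swap -> [-1, 0, 20, 12, 21]
Pass 3: Select minimum 12 at index 3, swap -> [-1, 0, 12, 20, 21]


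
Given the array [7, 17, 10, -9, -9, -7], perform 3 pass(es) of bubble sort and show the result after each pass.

After pass 1: [7, 10, -9, -9, -7, 17] (4 swaps)
After pass 2: [7, -9, -9, -7, 10, 17] (3 swaps)
After pass 3: [-9, -9, -7, 7, 10, 17] (3 swaps)
Total swaps: 10


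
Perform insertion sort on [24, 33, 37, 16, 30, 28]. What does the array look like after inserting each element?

First element 24 is already 'sorted'
Insert 33: shifted 0 elements -> [24, 33, 37, 16, 30, 28]
Insert 37: shifted 0 elements -> [24, 33, 37, 16, 30, 28]
Insert 16: shifted 3 elements -> [16, 24, 33, 37, 30, 28]
Insert 30: shifted 2 elements -> [16, 24, 30, 33, 37, 28]
Insert 28: shifted 3 elements -> [16, 24, 28, 30, 33, 37]


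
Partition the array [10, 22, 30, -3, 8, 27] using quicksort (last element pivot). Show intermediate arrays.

Partition 1: pivot=27 at index 4 -> [10, 22, -3, 8, 27, 30]
Partition 2: pivot=8 at index 1 -> [-3, 8, 10, 22, 27, 30]
Partition 3: pivot=22 at index 3 -> [-3, 8, 10, 22, 27, 30]


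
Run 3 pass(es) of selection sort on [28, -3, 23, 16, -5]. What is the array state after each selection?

Pass 1: Select minimum -5 at index 4, swap -> [-5, -3, 23, 16, 28]
Pass 2: Select minimum -3 at index 1, swap -> [-5, -3, 23, 16, 28]
Pass 3: Select minimum 16 at index 3, swap -> [-5, -3, 16, 23, 28]


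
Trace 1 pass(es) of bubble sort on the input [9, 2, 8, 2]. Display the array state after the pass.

After pass 1: [2, 8, 2, 9] (3 swaps)
Total swaps: 3


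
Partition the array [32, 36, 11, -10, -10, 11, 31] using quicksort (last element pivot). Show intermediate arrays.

Partition 1: pivot=31 at index 4 -> [11, -10, -10, 11, 31, 36, 32]
Partition 2: pivot=11 at index 3 -> [11, -10, -10, 11, 31, 36, 32]
Partition 3: pivot=-10 at index 1 -> [-10, -10, 11, 11, 31, 36, 32]
Partition 4: pivot=32 at index 5 -> [-10, -10, 11, 11, 31, 32, 36]


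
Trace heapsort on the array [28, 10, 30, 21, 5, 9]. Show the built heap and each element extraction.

Build heap: [30, 21, 28, 10, 5, 9]
Extract 30: [28, 21, 9, 10, 5, 30]
Extract 28: [21, 10, 9, 5, 28, 30]
Extract 21: [10, 5, 9, 21, 28, 30]
Extract 10: [9, 5, 10, 21, 28, 30]
Extract 9: [5, 9, 10, 21, 28, 30]


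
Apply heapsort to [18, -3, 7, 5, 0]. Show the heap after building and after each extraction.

Build heap: [18, 5, 7, -3, 0]
Extract 18: [7, 5, 0, -3, 18]
Extract 7: [5, -3, 0, 7, 18]
Extract 5: [0, -3, 5, 7, 18]
Extract 0: [-3, 0, 5, 7, 18]


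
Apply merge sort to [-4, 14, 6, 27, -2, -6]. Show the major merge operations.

Divide and conquer:
  Merge [14] + [6] -> [6, 14]
  Merge [-4] + [6, 14] -> [-4, 6, 14]
  Merge [-2] + [-6] -> [-6, -2]
  Merge [27] + [-6, -2] -> [-6, -2, 27]
  Merge [-4, 6, 14] + [-6, -2, 27] -> [-6, -4, -2, 6, 14, 27]


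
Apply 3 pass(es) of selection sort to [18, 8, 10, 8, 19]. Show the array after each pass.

Pass 1: Select minimum 8 at index 1, swap -> [8, 18, 10, 8, 19]
Pass 2: Select minimum 8 at index 3, swap -> [8, 8, 10, 18, 19]
Pass 3: Select minimum 10 at index 2, swap -> [8, 8, 10, 18, 19]


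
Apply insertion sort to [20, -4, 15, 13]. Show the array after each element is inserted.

First element 20 is already 'sorted'
Insert -4: shifted 1 elements -> [-4, 20, 15, 13]
Insert 15: shifted 1 elements -> [-4, 15, 20, 13]
Insert 13: shifted 2 elements -> [-4, 13, 15, 20]


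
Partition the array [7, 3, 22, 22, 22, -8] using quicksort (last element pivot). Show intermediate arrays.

Partition 1: pivot=-8 at index 0 -> [-8, 3, 22, 22, 22, 7]
Partition 2: pivot=7 at index 2 -> [-8, 3, 7, 22, 22, 22]
Partition 3: pivot=22 at index 5 -> [-8, 3, 7, 22, 22, 22]
Partition 4: pivot=22 at index 4 -> [-8, 3, 7, 22, 22, 22]


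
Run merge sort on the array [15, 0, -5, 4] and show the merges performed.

Divide and conquer:
  Merge [15] + [0] -> [0, 15]
  Merge [-5] + [4] -> [-5, 4]
  Merge [0, 15] + [-5, 4] -> [-5, 0, 4, 15]


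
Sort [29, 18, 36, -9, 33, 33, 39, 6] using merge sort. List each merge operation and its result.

Divide and conquer:
  Merge [29] + [18] -> [18, 29]
  Merge [36] + [-9] -> [-9, 36]
  Merge [18, 29] + [-9, 36] -> [-9, 18, 29, 36]
  Merge [33] + [33] -> [33, 33]
  Merge [39] + [6] -> [6, 39]
  Merge [33, 33] + [6, 39] -> [6, 33, 33, 39]
  Merge [-9, 18, 29, 36] + [6, 33, 33, 39] -> [-9, 6, 18, 29, 33, 33, 36, 39]


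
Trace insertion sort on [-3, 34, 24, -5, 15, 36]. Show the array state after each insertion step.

First element -3 is already 'sorted'
Insert 34: shifted 0 elements -> [-3, 34, 24, -5, 15, 36]
Insert 24: shifted 1 elements -> [-3, 24, 34, -5, 15, 36]
Insert -5: shifted 3 elements -> [-5, -3, 24, 34, 15, 36]
Insert 15: shifted 2 elements -> [-5, -3, 15, 24, 34, 36]
Insert 36: shifted 0 elements -> [-5, -3, 15, 24, 34, 36]


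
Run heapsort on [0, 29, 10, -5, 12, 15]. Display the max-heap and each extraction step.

Build heap: [29, 12, 15, -5, 0, 10]
Extract 29: [15, 12, 10, -5, 0, 29]
Extract 15: [12, 0, 10, -5, 15, 29]
Extract 12: [10, 0, -5, 12, 15, 29]
Extract 10: [0, -5, 10, 12, 15, 29]
Extract 0: [-5, 0, 10, 12, 15, 29]


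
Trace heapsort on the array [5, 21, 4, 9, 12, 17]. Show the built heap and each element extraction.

Build heap: [21, 12, 17, 9, 5, 4]
Extract 21: [17, 12, 4, 9, 5, 21]
Extract 17: [12, 9, 4, 5, 17, 21]
Extract 12: [9, 5, 4, 12, 17, 21]
Extract 9: [5, 4, 9, 12, 17, 21]
Extract 5: [4, 5, 9, 12, 17, 21]


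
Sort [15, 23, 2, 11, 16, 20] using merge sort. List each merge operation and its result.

Divide and conquer:
  Merge [23] + [2] -> [2, 23]
  Merge [15] + [2, 23] -> [2, 15, 23]
  Merge [16] + [20] -> [16, 20]
  Merge [11] + [16, 20] -> [11, 16, 20]
  Merge [2, 15, 23] + [11, 16, 20] -> [2, 11, 15, 16, 20, 23]


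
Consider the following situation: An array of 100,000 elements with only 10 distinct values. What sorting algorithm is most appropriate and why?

Best choice: 3-way quicksort or Counting sort
Reason: 3-way (Dutch national flag) partitioning groups every copy of the pivot together, so with only d=10 distinct keys quicksort finishes in O(n log d) expected time, which is effectively linear; counting sort runs in O(n + k) where k is the size of the key range (not the number of distinct values), so it is linear when the 10 values are integers drawn from a small known range


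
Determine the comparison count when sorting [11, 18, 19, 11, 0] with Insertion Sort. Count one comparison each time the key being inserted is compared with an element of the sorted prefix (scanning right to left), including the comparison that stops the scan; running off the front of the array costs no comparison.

Insert 18: 11 <= 18 (stop) = 1 comparison(s) -> [11, 18, 19, 11, 0]
Insert 19: 18 <= 19 (stop) = 1 comparison(s) -> [11, 18, 19, 11, 0]
Insert 11: 19 > 11 (shift), 18 > 11 (shift), 11 <= 11 (stop) = 3 comparison(s) -> [11, 11, 18, 19, 0]
Insert 0: 19 > 0 (shift), 18 > 0 (shift), 11 > 0 (shift), 11 > 0 (shift), reached front = 4 comparison(s) -> [0, 11, 11, 18, 19]
Total comparisons: 1 + 1 + 3 + 4 = 9


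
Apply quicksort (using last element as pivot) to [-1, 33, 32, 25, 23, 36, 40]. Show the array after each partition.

Partition 1: pivot=40 at index 6 -> [-1, 33, 32, 25, 23, 36, 40]
Partition 2: pivot=36 at index 5 -> [-1, 33, 32, 25, 23, 36, 40]
Partition 3: pivot=23 at index 1 -> [-1, 23, 32, 25, 33, 36, 40]
Partition 4: pivot=33 at index 4 -> [-1, 23, 32, 25, 33, 36, 40]
Partition 5: pivot=25 at index 2 -> [-1, 23, 25, 32, 33, 36, 40]


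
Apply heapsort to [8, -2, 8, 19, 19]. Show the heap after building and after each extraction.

Build heap: [19, 19, 8, -2, 8]
Extract 19: [19, 8, 8, -2, 19]
Extract 19: [8, -2, 8, 19, 19]
Extract 8: [8, -2, 8, 19, 19]
Extract 8: [-2, 8, 8, 19, 19]


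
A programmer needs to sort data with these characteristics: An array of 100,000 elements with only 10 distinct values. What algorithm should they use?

Best choice: 3-way quicksort or Counting sort
Reason: 3-way (Dutch national flag) partitioning groups every copy of the pivot together, so with only d=10 distinct keys quicksort finishes in O(n log d) expected time, which is effectively linear; counting sort runs in O(n + k) where k is the size of the key range (not the number of distinct values), so it is linear when the 10 values are integers drawn from a small known range


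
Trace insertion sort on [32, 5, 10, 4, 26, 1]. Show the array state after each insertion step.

First element 32 is already 'sorted'
Insert 5: shifted 1 elements -> [5, 32, 10, 4, 26, 1]
Insert 10: shifted 1 elements -> [5, 10, 32, 4, 26, 1]
Insert 4: shifted 3 elements -> [4, 5, 10, 32, 26, 1]
Insert 26: shifted 1 elements -> [4, 5, 10, 26, 32, 1]
Insert 1: shifted 5 elements -> [1, 4, 5, 10, 26, 32]


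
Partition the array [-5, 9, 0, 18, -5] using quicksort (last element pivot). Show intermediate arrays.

Partition 1: pivot=-5 at index 1 -> [-5, -5, 0, 18, 9]
Partition 2: pivot=9 at index 3 -> [-5, -5, 0, 9, 18]


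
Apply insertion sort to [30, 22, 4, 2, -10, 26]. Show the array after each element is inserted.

First element 30 is already 'sorted'
Insert 22: shifted 1 elements -> [22, 30, 4, 2, -10, 26]
Insert 4: shifted 2 elements -> [4, 22, 30, 2, -10, 26]
Insert 2: shifted 3 elements -> [2, 4, 22, 30, -10, 26]
Insert -10: shifted 4 elements -> [-10, 2, 4, 22, 30, 26]
Insert 26: shifted 1 elements -> [-10, 2, 4, 22, 26, 30]


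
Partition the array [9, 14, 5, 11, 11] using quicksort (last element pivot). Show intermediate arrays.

Partition 1: pivot=11 at index 3 -> [9, 5, 11, 11, 14]
Partition 2: pivot=11 at index 2 -> [9, 5, 11, 11, 14]
Partition 3: pivot=5 at index 0 -> [5, 9, 11, 11, 14]


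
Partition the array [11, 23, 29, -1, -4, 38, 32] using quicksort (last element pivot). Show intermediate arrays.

Partition 1: pivot=32 at index 5 -> [11, 23, 29, -1, -4, 32, 38]
Partition 2: pivot=-4 at index 0 -> [-4, 23, 29, -1, 11, 32, 38]
Partition 3: pivot=11 at index 2 -> [-4, -1, 11, 23, 29, 32, 38]
Partition 4: pivot=29 at index 4 -> [-4, -1, 11, 23, 29, 32, 38]


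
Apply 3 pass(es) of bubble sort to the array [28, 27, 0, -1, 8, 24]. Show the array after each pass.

After pass 1: [27, 0, -1, 8, 24, 28] (5 swaps)
After pass 2: [0, -1, 8, 24, 27, 28] (4 swaps)
After pass 3: [-1, 0, 8, 24, 27, 28] (1 swaps)
Total swaps: 10


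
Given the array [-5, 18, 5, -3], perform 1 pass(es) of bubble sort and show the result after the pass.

After pass 1: [-5, 5, -3, 18] (2 swaps)
Total swaps: 2


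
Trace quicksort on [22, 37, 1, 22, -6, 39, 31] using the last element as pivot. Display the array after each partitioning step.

Partition 1: pivot=31 at index 4 -> [22, 1, 22, -6, 31, 39, 37]
Partition 2: pivot=-6 at index 0 -> [-6, 1, 22, 22, 31, 39, 37]
Partition 3: pivot=22 at index 3 -> [-6, 1, 22, 22, 31, 39, 37]
Partition 4: pivot=22 at index 2 -> [-6, 1, 22, 22, 31, 39, 37]
Partition 5: pivot=37 at index 5 -> [-6, 1, 22, 22, 31, 37, 39]


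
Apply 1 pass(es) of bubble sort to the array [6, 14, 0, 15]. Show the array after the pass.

After pass 1: [6, 0, 14, 15] (1 swaps)
Total swaps: 1


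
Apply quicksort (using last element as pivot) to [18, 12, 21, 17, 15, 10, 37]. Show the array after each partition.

Partition 1: pivot=37 at index 6 -> [18, 12, 21, 17, 15, 10, 37]
Partition 2: pivot=10 at index 0 -> [10, 12, 21, 17, 15, 18, 37]
Partition 3: pivot=18 at index 4 -> [10, 12, 17, 15, 18, 21, 37]
Partition 4: pivot=15 at index 2 -> [10, 12, 15, 17, 18, 21, 37]


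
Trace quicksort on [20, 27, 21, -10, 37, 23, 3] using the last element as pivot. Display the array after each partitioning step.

Partition 1: pivot=3 at index 1 -> [-10, 3, 21, 20, 37, 23, 27]
Partition 2: pivot=27 at index 5 -> [-10, 3, 21, 20, 23, 27, 37]
Partition 3: pivot=23 at index 4 -> [-10, 3, 21, 20, 23, 27, 37]
Partition 4: pivot=20 at index 2 -> [-10, 3, 20, 21, 23, 27, 37]


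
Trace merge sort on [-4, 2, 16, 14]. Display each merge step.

Divide and conquer:
  Merge [-4] + [2] -> [-4, 2]
  Merge [16] + [14] -> [14, 16]
  Merge [-4, 2] + [14, 16] -> [-4, 2, 14, 16]


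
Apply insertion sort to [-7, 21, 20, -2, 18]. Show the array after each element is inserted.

First element -7 is already 'sorted'
Insert 21: shifted 0 elements -> [-7, 21, 20, -2, 18]
Insert 20: shifted 1 elements -> [-7, 20, 21, -2, 18]
Insert -2: shifted 2 elements -> [-7, -2, 20, 21, 18]
Insert 18: shifted 2 elements -> [-7, -2, 18, 20, 21]


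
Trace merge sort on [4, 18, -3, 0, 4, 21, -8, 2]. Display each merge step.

Divide and conquer:
  Merge [4] + [18] -> [4, 18]
  Merge [-3] + [0] -> [-3, 0]
  Merge [4, 18] + [-3, 0] -> [-3, 0, 4, 18]
  Merge [4] + [21] -> [4, 21]
  Merge [-8] + [2] -> [-8, 2]
  Merge [4, 21] + [-8, 2] -> [-8, 2, 4, 21]
  Merge [-3, 0, 4, 18] + [-8, 2, 4, 21] -> [-8, -3, 0, 2, 4, 4, 18, 21]


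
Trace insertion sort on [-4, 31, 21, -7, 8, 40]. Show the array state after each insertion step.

First element -4 is already 'sorted'
Insert 31: shifted 0 elements -> [-4, 31, 21, -7, 8, 40]
Insert 21: shifted 1 elements -> [-4, 21, 31, -7, 8, 40]
Insert -7: shifted 3 elements -> [-7, -4, 21, 31, 8, 40]
Insert 8: shifted 2 elements -> [-7, -4, 8, 21, 31, 40]
Insert 40: shifted 0 elements -> [-7, -4, 8, 21, 31, 40]


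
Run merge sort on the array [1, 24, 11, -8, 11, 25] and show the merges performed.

Divide and conquer:
  Merge [24] + [11] -> [11, 24]
  Merge [1] + [11, 24] -> [1, 11, 24]
  Merge [11] + [25] -> [11, 25]
  Merge [-8] + [11, 25] -> [-8, 11, 25]
  Merge [1, 11, 24] + [-8, 11, 25] -> [-8, 1, 11, 11, 24, 25]


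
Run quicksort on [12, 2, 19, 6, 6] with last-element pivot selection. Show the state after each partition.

Partition 1: pivot=6 at index 2 -> [2, 6, 6, 12, 19]
Partition 2: pivot=6 at index 1 -> [2, 6, 6, 12, 19]
Partition 3: pivot=19 at index 4 -> [2, 6, 6, 12, 19]


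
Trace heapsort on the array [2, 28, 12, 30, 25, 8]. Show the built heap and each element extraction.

Build heap: [30, 28, 12, 2, 25, 8]
Extract 30: [28, 25, 12, 2, 8, 30]
Extract 28: [25, 8, 12, 2, 28, 30]
Extract 25: [12, 8, 2, 25, 28, 30]
Extract 12: [8, 2, 12, 25, 28, 30]
Extract 8: [2, 8, 12, 25, 28, 30]


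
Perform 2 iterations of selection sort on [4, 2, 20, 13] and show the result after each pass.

Pass 1: Select minimum 2 at index 1, swap -> [2, 4, 20, 13]
Pass 2: Select minimum 4 at index 1, swap -> [2, 4, 20, 13]


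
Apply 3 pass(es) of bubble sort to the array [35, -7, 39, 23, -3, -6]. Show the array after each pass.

After pass 1: [-7, 35, 23, -3, -6, 39] (4 swaps)
After pass 2: [-7, 23, -3, -6, 35, 39] (3 swaps)
After pass 3: [-7, -3, -6, 23, 35, 39] (2 swaps)
Total swaps: 9


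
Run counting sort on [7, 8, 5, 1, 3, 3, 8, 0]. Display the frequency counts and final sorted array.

Count array: [1, 1, 0, 2, 0, 1, 0, 1, 2]
(count[i] = number of elements equal to i)
Cumulative count: [1, 2, 2, 4, 4, 5, 5, 6, 8]
Sorted: [0, 1, 3, 3, 5, 7, 8, 8]


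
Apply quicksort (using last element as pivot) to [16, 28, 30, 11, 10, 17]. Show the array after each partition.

Partition 1: pivot=17 at index 3 -> [16, 11, 10, 17, 30, 28]
Partition 2: pivot=10 at index 0 -> [10, 11, 16, 17, 30, 28]
Partition 3: pivot=16 at index 2 -> [10, 11, 16, 17, 30, 28]
Partition 4: pivot=28 at index 4 -> [10, 11, 16, 17, 28, 30]


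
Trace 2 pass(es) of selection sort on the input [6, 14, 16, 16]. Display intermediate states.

Pass 1: Select minimum 6 at index 0, swap -> [6, 14, 16, 16]
Pass 2: Select minimum 14 at index 1, swap -> [6, 14, 16, 16]


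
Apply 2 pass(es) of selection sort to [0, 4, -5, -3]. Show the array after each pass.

Pass 1: Select minimum -5 at index 2, swap -> [-5, 4, 0, -3]
Pass 2: Select minimum -3 at index 3, swap -> [-5, -3, 0, 4]


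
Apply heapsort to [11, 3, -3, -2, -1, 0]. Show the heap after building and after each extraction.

Build heap: [11, 3, 0, -2, -1, -3]
Extract 11: [3, -1, 0, -2, -3, 11]
Extract 3: [0, -1, -3, -2, 3, 11]
Extract 0: [-1, -2, -3, 0, 3, 11]
Extract -1: [-2, -3, -1, 0, 3, 11]
Extract -2: [-3, -2, -1, 0, 3, 11]


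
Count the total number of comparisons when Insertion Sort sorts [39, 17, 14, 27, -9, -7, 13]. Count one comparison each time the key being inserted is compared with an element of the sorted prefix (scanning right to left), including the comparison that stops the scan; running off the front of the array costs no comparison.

Insert 17: 39 > 17 (shift), reached front = 1 comparison(s) -> [17, 39, 14, 27, -9, -7, 13]
Insert 14: 39 > 14 (shift), 17 > 14 (shift), reached front = 2 comparison(s) -> [14, 17, 39, 27, -9, -7, 13]
Insert 27: 39 > 27 (shift), 17 <= 27 (stop) = 2 comparison(s) -> [14, 17, 27, 39, -9, -7, 13]
Insert -9: 39 > -9 (shift), 27 > -9 (shift), 17 > -9 (shift), 14 > -9 (shift), reached front = 4 comparison(s) -> [-9, 14, 17, 27, 39, -7, 13]
Insert -7: 39 > -7 (shift), 27 > -7 (shift), 17 > -7 (shift), 14 > -7 (shift), -9 <= -7 (stop) = 5 comparison(s) -> [-9, -7, 14, 17, 27, 39, 13]
Insert 13: 39 > 13 (shift), 27 > 13 (shift), 17 > 13 (shift), 14 > 13 (shift), -7 <= 13 (stop) = 5 comparison(s) -> [-9, -7, 13, 14, 17, 27, 39]
Total comparisons: 1 + 2 + 2 + 4 + 5 + 5 = 19


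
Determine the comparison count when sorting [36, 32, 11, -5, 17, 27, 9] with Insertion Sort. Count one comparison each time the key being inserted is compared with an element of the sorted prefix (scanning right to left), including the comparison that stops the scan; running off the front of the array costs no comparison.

Insert 32: 36 > 32 (shift), reached front = 1 comparison(s) -> [32, 36, 11, -5, 17, 27, 9]
Insert 11: 36 > 11 (shift), 32 > 11 (shift), reached front = 2 comparison(s) -> [11, 32, 36, -5, 17, 27, 9]
Insert -5: 36 > -5 (shift), 32 > -5 (shift), 11 > -5 (shift), reached front = 3 comparison(s) -> [-5, 11, 32, 36, 17, 27, 9]
Insert 17: 36 > 17 (shift), 32 > 17 (shift), 11 <= 17 (stop) = 3 comparison(s) -> [-5, 11, 17, 32, 36, 27, 9]
Insert 27: 36 > 27 (shift), 32 > 27 (shift), 17 <= 27 (stop) = 3 comparison(s) -> [-5, 11, 17, 27, 32, 36, 9]
Insert 9: 36 > 9 (shift), 32 > 9 (shift), 27 > 9 (shift), 17 > 9 (shift), 11 > 9 (shift), -5 <= 9 (stop) = 6 comparison(s) -> [-5, 9, 11, 17, 27, 32, 36]
Total comparisons: 1 + 2 + 3 + 3 + 3 + 6 = 18


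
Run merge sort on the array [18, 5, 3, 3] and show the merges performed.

Divide and conquer:
  Merge [18] + [5] -> [5, 18]
  Merge [3] + [3] -> [3, 3]
  Merge [5, 18] + [3, 3] -> [3, 3, 5, 18]


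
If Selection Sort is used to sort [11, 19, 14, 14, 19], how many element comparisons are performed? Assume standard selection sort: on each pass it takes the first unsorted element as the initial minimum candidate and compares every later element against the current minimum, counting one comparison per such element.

Pass 1: scan indices 1..4 for the minimum = 4 comparison(s); min is 11, place at index 0 -> [11, 19, 14, 14, 19]
Pass 2: scan indices 2..4 for the minimum = 3 comparison(s); min is 14, place at index 1 -> [11, 14, 19, 14, 19]
Pass 3: scan indices 3..4 for the minimum = 2 comparison(s); min is 14, place at index 2 -> [11, 14, 14, 19, 19]
Pass 4: scan indices 4..4 for the minimum = 1 comparison(s); min is 19, place at index 3 -> [11, 14, 14, 19, 19]
Selection sort always scans the whole unsorted suffix, so the count is (n-1) + (n-2) + ... + 1 = n(n-1)/2 = 5*4/2 = 10 regardless of the input order.
Total comparisons: 4 + 3 + 2 + 1 = 10


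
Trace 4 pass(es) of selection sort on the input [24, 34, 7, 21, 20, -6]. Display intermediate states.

Pass 1: Select minimum -6 at index 5, swap -> [-6, 34, 7, 21, 20, 24]
Pass 2: Select minimum 7 at index 2, swap -> [-6, 7, 34, 21, 20, 24]
Pass 3: Select minimum 20 at index 4, swap -> [-6, 7, 20, 21, 34, 24]
Pass 4: Select minimum 21 at index 3, swap -> [-6, 7, 20, 21, 34, 24]


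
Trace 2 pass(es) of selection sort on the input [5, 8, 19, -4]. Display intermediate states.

Pass 1: Select minimum -4 at index 3, swap -> [-4, 8, 19, 5]
Pass 2: Select minimum 5 at index 3, swap -> [-4, 5, 19, 8]


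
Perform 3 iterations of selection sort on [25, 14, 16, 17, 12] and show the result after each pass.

Pass 1: Select minimum 12 at index 4, swap -> [12, 14, 16, 17, 25]
Pass 2: Select minimum 14 at index 1, swap -> [12, 14, 16, 17, 25]
Pass 3: Select minimum 16 at index 2, swap -> [12, 14, 16, 17, 25]


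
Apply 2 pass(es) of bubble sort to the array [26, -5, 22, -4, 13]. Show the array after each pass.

After pass 1: [-5, 22, -4, 13, 26] (4 swaps)
After pass 2: [-5, -4, 13, 22, 26] (2 swaps)
Total swaps: 6


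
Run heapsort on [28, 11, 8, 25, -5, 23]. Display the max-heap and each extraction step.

Build heap: [28, 25, 23, 11, -5, 8]
Extract 28: [25, 11, 23, 8, -5, 28]
Extract 25: [23, 11, -5, 8, 25, 28]
Extract 23: [11, 8, -5, 23, 25, 28]
Extract 11: [8, -5, 11, 23, 25, 28]
Extract 8: [-5, 8, 11, 23, 25, 28]


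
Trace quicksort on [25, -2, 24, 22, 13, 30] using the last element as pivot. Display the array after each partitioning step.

Partition 1: pivot=30 at index 5 -> [25, -2, 24, 22, 13, 30]
Partition 2: pivot=13 at index 1 -> [-2, 13, 24, 22, 25, 30]
Partition 3: pivot=25 at index 4 -> [-2, 13, 24, 22, 25, 30]
Partition 4: pivot=22 at index 2 -> [-2, 13, 22, 24, 25, 30]


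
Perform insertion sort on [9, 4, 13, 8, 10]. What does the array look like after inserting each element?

First element 9 is already 'sorted'
Insert 4: shifted 1 elements -> [4, 9, 13, 8, 10]
Insert 13: shifted 0 elements -> [4, 9, 13, 8, 10]
Insert 8: shifted 2 elements -> [4, 8, 9, 13, 10]
Insert 10: shifted 1 elements -> [4, 8, 9, 10, 13]


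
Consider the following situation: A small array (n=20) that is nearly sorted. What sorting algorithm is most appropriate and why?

Best choice: Insertion sort
Reason: Insertion sort is O(n) for nearly sorted arrays and has low overhead


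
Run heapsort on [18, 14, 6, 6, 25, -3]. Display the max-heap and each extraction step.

Build heap: [25, 18, 6, 6, 14, -3]
Extract 25: [18, 14, 6, 6, -3, 25]
Extract 18: [14, 6, 6, -3, 18, 25]
Extract 14: [6, -3, 6, 14, 18, 25]
Extract 6: [6, -3, 6, 14, 18, 25]
Extract 6: [-3, 6, 6, 14, 18, 25]


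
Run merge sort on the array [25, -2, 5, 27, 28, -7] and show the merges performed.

Divide and conquer:
  Merge [-2] + [5] -> [-2, 5]
  Merge [25] + [-2, 5] -> [-2, 5, 25]
  Merge [28] + [-7] -> [-7, 28]
  Merge [27] + [-7, 28] -> [-7, 27, 28]
  Merge [-2, 5, 25] + [-7, 27, 28] -> [-7, -2, 5, 25, 27, 28]


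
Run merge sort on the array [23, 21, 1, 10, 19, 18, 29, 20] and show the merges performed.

Divide and conquer:
  Merge [23] + [21] -> [21, 23]
  Merge [1] + [10] -> [1, 10]
  Merge [21, 23] + [1, 10] -> [1, 10, 21, 23]
  Merge [19] + [18] -> [18, 19]
  Merge [29] + [20] -> [20, 29]
  Merge [18, 19] + [20, 29] -> [18, 19, 20, 29]
  Merge [1, 10, 21, 23] + [18, 19, 20, 29] -> [1, 10, 18, 19, 20, 21, 23, 29]


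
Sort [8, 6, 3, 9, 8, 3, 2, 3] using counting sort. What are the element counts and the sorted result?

Count array: [0, 0, 1, 3, 0, 0, 1, 0, 2, 1]
(count[i] = number of elements equal to i)
Cumulative count: [0, 0, 1, 4, 4, 4, 5, 5, 7, 8]
Sorted: [2, 3, 3, 3, 6, 8, 8, 9]


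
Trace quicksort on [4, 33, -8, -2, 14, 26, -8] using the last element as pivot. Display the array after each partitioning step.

Partition 1: pivot=-8 at index 1 -> [-8, -8, 4, -2, 14, 26, 33]
Partition 2: pivot=33 at index 6 -> [-8, -8, 4, -2, 14, 26, 33]
Partition 3: pivot=26 at index 5 -> [-8, -8, 4, -2, 14, 26, 33]
Partition 4: pivot=14 at index 4 -> [-8, -8, 4, -2, 14, 26, 33]
Partition 5: pivot=-2 at index 2 -> [-8, -8, -2, 4, 14, 26, 33]


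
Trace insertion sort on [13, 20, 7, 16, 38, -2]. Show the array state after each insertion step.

First element 13 is already 'sorted'
Insert 20: shifted 0 elements -> [13, 20, 7, 16, 38, -2]
Insert 7: shifted 2 elements -> [7, 13, 20, 16, 38, -2]
Insert 16: shifted 1 elements -> [7, 13, 16, 20, 38, -2]
Insert 38: shifted 0 elements -> [7, 13, 16, 20, 38, -2]
Insert -2: shifted 5 elements -> [-2, 7, 13, 16, 20, 38]


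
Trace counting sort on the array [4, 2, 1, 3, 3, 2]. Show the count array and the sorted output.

Count array: [0, 1, 2, 2, 1]
(count[i] = number of elements equal to i)
Cumulative count: [0, 1, 3, 5, 6]
Sorted: [1, 2, 2, 3, 3, 4]


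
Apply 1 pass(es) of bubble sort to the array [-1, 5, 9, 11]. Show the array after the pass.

After pass 1: [-1, 5, 9, 11] (0 swaps)
Total swaps: 0


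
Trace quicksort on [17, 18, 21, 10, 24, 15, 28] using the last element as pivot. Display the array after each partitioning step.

Partition 1: pivot=28 at index 6 -> [17, 18, 21, 10, 24, 15, 28]
Partition 2: pivot=15 at index 1 -> [10, 15, 21, 17, 24, 18, 28]
Partition 3: pivot=18 at index 3 -> [10, 15, 17, 18, 24, 21, 28]
Partition 4: pivot=21 at index 4 -> [10, 15, 17, 18, 21, 24, 28]


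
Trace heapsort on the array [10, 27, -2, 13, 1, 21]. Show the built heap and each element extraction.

Build heap: [27, 13, 21, 10, 1, -2]
Extract 27: [21, 13, -2, 10, 1, 27]
Extract 21: [13, 10, -2, 1, 21, 27]
Extract 13: [10, 1, -2, 13, 21, 27]
Extract 10: [1, -2, 10, 13, 21, 27]
Extract 1: [-2, 1, 10, 13, 21, 27]


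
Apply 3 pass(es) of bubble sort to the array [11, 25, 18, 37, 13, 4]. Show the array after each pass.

After pass 1: [11, 18, 25, 13, 4, 37] (3 swaps)
After pass 2: [11, 18, 13, 4, 25, 37] (2 swaps)
After pass 3: [11, 13, 4, 18, 25, 37] (2 swaps)
Total swaps: 7


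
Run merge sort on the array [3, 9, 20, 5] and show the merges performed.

Divide and conquer:
  Merge [3] + [9] -> [3, 9]
  Merge [20] + [5] -> [5, 20]
  Merge [3, 9] + [5, 20] -> [3, 5, 9, 20]


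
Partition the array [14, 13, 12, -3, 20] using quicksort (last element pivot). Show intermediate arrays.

Partition 1: pivot=20 at index 4 -> [14, 13, 12, -3, 20]
Partition 2: pivot=-3 at index 0 -> [-3, 13, 12, 14, 20]
Partition 3: pivot=14 at index 3 -> [-3, 13, 12, 14, 20]
Partition 4: pivot=12 at index 1 -> [-3, 12, 13, 14, 20]


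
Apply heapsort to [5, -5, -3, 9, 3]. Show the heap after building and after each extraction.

Build heap: [9, 5, -3, -5, 3]
Extract 9: [5, 3, -3, -5, 9]
Extract 5: [3, -5, -3, 5, 9]
Extract 3: [-3, -5, 3, 5, 9]
Extract -3: [-5, -3, 3, 5, 9]


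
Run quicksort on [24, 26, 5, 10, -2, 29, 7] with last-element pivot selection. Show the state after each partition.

Partition 1: pivot=7 at index 2 -> [5, -2, 7, 10, 26, 29, 24]
Partition 2: pivot=-2 at index 0 -> [-2, 5, 7, 10, 26, 29, 24]
Partition 3: pivot=24 at index 4 -> [-2, 5, 7, 10, 24, 29, 26]
Partition 4: pivot=26 at index 5 -> [-2, 5, 7, 10, 24, 26, 29]


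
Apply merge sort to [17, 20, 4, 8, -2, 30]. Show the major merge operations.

Divide and conquer:
  Merge [20] + [4] -> [4, 20]
  Merge [17] + [4, 20] -> [4, 17, 20]
  Merge [-2] + [30] -> [-2, 30]
  Merge [8] + [-2, 30] -> [-2, 8, 30]
  Merge [4, 17, 20] + [-2, 8, 30] -> [-2, 4, 8, 17, 20, 30]


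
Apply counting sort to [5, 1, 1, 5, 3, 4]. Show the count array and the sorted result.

Count array: [0, 2, 0, 1, 1, 2]
(count[i] = number of elements equal to i)
Cumulative count: [0, 2, 2, 3, 4, 6]
Sorted: [1, 1, 3, 4, 5, 5]


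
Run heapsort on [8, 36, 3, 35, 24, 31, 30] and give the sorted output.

Build heap: [36, 35, 31, 8, 24, 3, 30]
Extract 36: [35, 30, 31, 8, 24, 3, 36]
Extract 35: [31, 30, 3, 8, 24, 35, 36]
Extract 31: [30, 24, 3, 8, 31, 35, 36]
Extract 30: [24, 8, 3, 30, 31, 35, 36]
Extract 24: [8, 3, 24, 30, 31, 35, 36]
Extract 8: [3, 8, 24, 30, 31, 35, 36]


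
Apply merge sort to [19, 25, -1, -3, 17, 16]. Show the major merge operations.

Divide and conquer:
  Merge [25] + [-1] -> [-1, 25]
  Merge [19] + [-1, 25] -> [-1, 19, 25]
  Merge [17] + [16] -> [16, 17]
  Merge [-3] + [16, 17] -> [-3, 16, 17]
  Merge [-1, 19, 25] + [-3, 16, 17] -> [-3, -1, 16, 17, 19, 25]


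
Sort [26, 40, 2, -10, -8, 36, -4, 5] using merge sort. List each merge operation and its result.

Divide and conquer:
  Merge [26] + [40] -> [26, 40]
  Merge [2] + [-10] -> [-10, 2]
  Merge [26, 40] + [-10, 2] -> [-10, 2, 26, 40]
  Merge [-8] + [36] -> [-8, 36]
  Merge [-4] + [5] -> [-4, 5]
  Merge [-8, 36] + [-4, 5] -> [-8, -4, 5, 36]
  Merge [-10, 2, 26, 40] + [-8, -4, 5, 36] -> [-10, -8, -4, 2, 5, 26, 36, 40]


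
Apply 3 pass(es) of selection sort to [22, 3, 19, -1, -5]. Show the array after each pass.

Pass 1: Select minimum -5 at index 4, swap -> [-5, 3, 19, -1, 22]
Pass 2: Select minimum -1 at index 3, swap -> [-5, -1, 19, 3, 22]
Pass 3: Select minimum 3 at index 3, swap -> [-5, -1, 3, 19, 22]


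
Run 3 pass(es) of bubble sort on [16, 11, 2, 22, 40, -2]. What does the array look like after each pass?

After pass 1: [11, 2, 16, 22, -2, 40] (3 swaps)
After pass 2: [2, 11, 16, -2, 22, 40] (2 swaps)
After pass 3: [2, 11, -2, 16, 22, 40] (1 swaps)
Total swaps: 6


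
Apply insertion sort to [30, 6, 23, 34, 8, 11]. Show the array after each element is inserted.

First element 30 is already 'sorted'
Insert 6: shifted 1 elements -> [6, 30, 23, 34, 8, 11]
Insert 23: shifted 1 elements -> [6, 23, 30, 34, 8, 11]
Insert 34: shifted 0 elements -> [6, 23, 30, 34, 8, 11]
Insert 8: shifted 3 elements -> [6, 8, 23, 30, 34, 11]
Insert 11: shifted 3 elements -> [6, 8, 11, 23, 30, 34]
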